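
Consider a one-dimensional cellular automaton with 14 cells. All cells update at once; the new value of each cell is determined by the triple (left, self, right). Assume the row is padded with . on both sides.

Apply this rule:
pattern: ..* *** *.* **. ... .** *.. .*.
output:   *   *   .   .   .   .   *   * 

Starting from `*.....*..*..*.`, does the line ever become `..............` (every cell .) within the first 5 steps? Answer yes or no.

no

**...*********
..*.*.*******.
.**.*..*****.*
*...***.***..*
**.*.*...*.***
step 5 is **.*.*...*.***, still not uniform .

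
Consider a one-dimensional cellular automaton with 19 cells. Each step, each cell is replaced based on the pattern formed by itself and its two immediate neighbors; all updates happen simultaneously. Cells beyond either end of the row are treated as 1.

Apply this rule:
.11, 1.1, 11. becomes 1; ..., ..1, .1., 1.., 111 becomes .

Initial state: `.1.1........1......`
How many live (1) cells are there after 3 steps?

1

step 1: 1.1................
step 2: 11.................
step 3: .1.................
count of 1: 1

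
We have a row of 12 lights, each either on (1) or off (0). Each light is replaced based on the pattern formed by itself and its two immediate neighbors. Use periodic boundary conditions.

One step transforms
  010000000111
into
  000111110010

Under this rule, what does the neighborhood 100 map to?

0

At position 2 the neighborhood is 100; the next row has 0 there.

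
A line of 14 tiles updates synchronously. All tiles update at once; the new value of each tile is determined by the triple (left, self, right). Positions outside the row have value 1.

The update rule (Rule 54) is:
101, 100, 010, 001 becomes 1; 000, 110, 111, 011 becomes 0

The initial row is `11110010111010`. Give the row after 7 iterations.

iteration 1: 00001111000111
iteration 2: 10010000101000
iteration 3: 01111001111101
iteration 4: 10000110000010
iteration 5: 01001001000111
iteration 6: 11111111101000
iteration 7: 00000000011101

00000000011101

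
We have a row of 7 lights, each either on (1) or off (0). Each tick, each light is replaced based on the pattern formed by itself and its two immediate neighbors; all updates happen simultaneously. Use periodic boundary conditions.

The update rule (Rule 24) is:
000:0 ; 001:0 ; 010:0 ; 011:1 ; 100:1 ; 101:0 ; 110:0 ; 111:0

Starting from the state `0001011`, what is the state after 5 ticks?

0000100

tick 1: 1000010
tick 2: 0100000
tick 3: 0010000
tick 4: 0001000
tick 5: 0000100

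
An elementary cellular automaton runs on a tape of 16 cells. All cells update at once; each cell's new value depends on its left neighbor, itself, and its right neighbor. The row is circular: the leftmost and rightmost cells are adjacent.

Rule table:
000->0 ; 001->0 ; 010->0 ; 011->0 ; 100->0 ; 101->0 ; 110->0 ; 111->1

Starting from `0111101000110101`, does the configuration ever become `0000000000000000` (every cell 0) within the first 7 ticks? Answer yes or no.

yes

0011000000000000
0000000000000000
all cells are 0 at tick 2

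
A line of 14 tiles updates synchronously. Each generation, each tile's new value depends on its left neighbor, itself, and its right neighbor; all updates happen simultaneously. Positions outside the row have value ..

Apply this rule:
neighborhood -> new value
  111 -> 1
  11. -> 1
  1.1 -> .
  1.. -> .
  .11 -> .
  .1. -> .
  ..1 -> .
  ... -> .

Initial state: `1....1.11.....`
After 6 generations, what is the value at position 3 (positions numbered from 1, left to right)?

........1.....
..............
..............  (fixed point — unchanged through generation 6)
position 3 holds .

.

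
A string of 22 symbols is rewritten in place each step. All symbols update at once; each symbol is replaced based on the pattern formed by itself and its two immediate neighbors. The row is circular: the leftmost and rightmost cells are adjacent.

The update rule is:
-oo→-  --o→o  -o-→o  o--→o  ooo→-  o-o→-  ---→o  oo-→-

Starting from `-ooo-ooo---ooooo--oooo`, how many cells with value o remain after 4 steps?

17

--------ooo-----oo----
oooooooo---ooooo--oooo
--------ooo-----oo----  (repeats step 1; period 2)
step 4: oooooooo---ooooo--oooo
count of o: 17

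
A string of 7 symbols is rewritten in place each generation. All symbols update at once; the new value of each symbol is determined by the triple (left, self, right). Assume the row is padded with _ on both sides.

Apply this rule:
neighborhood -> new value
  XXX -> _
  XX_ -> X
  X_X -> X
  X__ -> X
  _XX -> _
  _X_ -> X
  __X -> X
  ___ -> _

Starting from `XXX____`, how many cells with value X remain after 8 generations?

5

__XX___
_X_XX__
XXX_XX_
__XX_XX
_X_XX_X
XXX_XXX
__XX__X
_X_XXXX
count of X: 5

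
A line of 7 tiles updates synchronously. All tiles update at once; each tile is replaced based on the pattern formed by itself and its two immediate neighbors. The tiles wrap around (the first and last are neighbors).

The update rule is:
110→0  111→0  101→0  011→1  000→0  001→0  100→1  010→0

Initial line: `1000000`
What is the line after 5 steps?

0000010

0100000
0010000
0001000
0000100
0000010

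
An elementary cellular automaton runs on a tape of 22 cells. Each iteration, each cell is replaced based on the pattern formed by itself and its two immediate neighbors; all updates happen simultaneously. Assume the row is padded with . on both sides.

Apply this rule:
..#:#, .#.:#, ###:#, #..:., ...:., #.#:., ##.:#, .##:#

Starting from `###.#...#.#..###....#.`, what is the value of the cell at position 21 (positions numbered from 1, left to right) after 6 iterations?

#

###.#..##.#.####...##.
###.#.###.#.####..###.
###.#.###.#.####.####.
###.#.###.#.####.####.  (fixed point — unchanged through iteration 6)
position 21 holds #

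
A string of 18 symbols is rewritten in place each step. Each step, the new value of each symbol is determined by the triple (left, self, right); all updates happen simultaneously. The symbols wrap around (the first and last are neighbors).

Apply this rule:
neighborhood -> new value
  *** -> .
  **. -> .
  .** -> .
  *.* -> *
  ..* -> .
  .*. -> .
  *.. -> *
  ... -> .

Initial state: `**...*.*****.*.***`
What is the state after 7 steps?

*.*.....*...*.....

step 1: ..*...*.....*.*...
step 2: ...*...*.....*.*..
step 3: ....*...*.....*.*.
step 4: .....*...*.....*.*
step 5: *.....*...*.....*.
step 6: .*.....*...*.....*
step 7: *.*.....*...*.....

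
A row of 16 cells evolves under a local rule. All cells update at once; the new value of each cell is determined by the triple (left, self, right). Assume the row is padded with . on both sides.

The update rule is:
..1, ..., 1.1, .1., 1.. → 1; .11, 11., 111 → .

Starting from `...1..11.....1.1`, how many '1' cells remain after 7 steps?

14

111111..11111111
......11........
111111..11111111  (repeats step 1; period 2)
step 7: 111111..11111111
count of 1: 14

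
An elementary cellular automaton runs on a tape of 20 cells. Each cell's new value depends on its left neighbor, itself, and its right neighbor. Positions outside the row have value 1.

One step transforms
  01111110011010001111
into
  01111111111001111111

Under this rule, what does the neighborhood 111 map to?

At position 2 the neighborhood is 111; the next row has 1 there.

1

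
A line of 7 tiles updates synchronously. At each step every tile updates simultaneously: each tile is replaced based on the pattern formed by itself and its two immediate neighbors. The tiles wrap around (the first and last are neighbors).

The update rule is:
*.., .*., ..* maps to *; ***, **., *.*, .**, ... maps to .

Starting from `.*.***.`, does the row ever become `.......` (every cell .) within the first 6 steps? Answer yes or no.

yes

step 1: **....*
step 2: ..*..*.
step 3: .******
step 4: .......
all cells are . at step 4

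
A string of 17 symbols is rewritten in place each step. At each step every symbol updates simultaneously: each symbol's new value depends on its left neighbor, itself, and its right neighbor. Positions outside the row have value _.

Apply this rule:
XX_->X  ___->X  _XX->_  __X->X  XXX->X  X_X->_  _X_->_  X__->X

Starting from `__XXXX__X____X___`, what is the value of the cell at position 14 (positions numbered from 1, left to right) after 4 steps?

X

XX_XXXXX_XXXX_XXX
_X__XXXX__XXX__XX
X_XX_XXXXX_XXXX_X
___X__XXXX__XXX__
position 14 holds X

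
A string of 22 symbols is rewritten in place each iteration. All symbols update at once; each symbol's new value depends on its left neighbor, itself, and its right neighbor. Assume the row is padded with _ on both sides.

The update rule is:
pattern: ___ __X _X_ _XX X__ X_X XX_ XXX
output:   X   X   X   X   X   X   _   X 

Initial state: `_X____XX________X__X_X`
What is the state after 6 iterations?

XXXXXXX_XXXXXXXXXXXXXX
XXXXXX_XXXXXXXXXXXXXX_
XXXXX_XXXXXXXXXXXXXX_X
XXXX_XXXXXXXXXXXXXX_XX
XXX_XXXXXXXXXXXXXX_XX_
XX_XXXXXXXXXXXXXX_XX_X

XX_XXXXXXXXXXXXXX_XX_X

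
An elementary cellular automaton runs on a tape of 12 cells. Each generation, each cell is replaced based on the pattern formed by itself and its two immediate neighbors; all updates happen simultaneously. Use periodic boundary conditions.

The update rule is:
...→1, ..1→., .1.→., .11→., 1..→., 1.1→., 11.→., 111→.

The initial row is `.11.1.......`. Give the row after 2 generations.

.1111.......

......111111
.1111.......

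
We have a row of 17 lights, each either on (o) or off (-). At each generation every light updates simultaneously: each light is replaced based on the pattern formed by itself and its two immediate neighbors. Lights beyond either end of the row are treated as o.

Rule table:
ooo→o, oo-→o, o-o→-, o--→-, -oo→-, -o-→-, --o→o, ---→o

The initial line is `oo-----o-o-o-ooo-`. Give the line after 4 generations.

oo-oooo-------oo-
oo--ooo-oooooo-o-
oo-o-oo--ooooo---
oo----o-o-oooo-oo

oo----o-o-oooo-oo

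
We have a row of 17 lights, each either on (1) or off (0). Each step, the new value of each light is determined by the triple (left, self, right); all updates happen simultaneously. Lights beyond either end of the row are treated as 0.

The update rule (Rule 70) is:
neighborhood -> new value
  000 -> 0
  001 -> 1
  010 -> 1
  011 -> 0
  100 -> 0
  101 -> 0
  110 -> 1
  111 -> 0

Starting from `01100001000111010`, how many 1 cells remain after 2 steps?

10100011001001010
10100101011011010
count of 1: 9

9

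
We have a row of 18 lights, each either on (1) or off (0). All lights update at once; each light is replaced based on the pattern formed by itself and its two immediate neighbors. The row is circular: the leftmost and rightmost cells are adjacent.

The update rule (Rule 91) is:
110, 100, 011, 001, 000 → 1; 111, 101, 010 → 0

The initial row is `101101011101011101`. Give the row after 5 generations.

011100111100011111

generation 1: 101100010100010101
generation 2: 101111100011100001
generation 3: 101000111110111111
generation 4: 100111100010100000
generation 5: 011100111100011111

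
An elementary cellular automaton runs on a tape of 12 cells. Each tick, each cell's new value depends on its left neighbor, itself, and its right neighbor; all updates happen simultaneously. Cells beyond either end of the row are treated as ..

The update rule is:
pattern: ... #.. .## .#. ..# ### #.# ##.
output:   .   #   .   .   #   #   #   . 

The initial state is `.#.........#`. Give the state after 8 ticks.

.#.#.#.#.#.#

#.#.......#.
.#.#.....#.#
#.#.#...#.#.
.#.#.#.#.#.#
#.#.#.#.#.#.
.#.#.#.#.#.#  (repeats tick 4; period 2)
tick 8: .#.#.#.#.#.#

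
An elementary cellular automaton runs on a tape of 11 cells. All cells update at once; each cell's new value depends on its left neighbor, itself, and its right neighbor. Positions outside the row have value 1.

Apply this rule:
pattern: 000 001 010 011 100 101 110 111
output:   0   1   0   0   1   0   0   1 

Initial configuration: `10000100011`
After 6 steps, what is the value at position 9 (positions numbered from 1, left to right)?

01001010101
00110000000
11001000001
10110100010
00000010100
10000100011
position 9 holds 0

0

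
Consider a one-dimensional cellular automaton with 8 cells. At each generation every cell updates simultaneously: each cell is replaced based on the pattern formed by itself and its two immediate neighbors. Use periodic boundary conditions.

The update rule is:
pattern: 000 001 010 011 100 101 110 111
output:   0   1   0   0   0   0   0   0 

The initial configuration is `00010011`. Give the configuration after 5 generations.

00100100
01001000
10010000
00100001
01000010

01000010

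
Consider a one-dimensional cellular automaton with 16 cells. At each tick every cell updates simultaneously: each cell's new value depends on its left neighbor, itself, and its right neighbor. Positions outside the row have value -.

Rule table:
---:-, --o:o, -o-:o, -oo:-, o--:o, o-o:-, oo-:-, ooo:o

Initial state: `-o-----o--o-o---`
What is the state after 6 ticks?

tick 1: ooo---ooooo-oo--
tick 2: -o-o-o-ooo----o-
tick 3: oo-o-o--o-o--ooo
tick 4: ---o-oooo-ooo-o-
tick 5: --oo--oo---o--oo
tick 6: -o--oo--o-oooo--

-o--oo--o-oooo--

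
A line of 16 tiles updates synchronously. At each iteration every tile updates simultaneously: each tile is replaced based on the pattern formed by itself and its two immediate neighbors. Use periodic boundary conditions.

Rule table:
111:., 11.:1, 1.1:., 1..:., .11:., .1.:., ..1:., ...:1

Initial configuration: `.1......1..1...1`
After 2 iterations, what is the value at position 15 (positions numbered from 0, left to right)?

1

iteration 1: ...1111......1..
iteration 2: 11....1.1111...1
position 15 holds 1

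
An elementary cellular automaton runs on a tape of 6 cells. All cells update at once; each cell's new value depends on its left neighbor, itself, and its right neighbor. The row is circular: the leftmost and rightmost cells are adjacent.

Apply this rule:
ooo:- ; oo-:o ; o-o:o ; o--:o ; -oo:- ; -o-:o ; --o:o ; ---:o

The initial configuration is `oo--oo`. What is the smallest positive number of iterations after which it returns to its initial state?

iteration 1: -ooo--
iteration 2: o--ooo
iteration 3: ooo---
iteration 4: --oooo
iteration 5: oo---o
iteration 6: -oooo-
iteration 7: o---oo
iteration 8: oooo--
iteration 9: ---ooo
iteration 10: ooo--o
iteration 11: --ooo-
iteration 12: oo--oo

12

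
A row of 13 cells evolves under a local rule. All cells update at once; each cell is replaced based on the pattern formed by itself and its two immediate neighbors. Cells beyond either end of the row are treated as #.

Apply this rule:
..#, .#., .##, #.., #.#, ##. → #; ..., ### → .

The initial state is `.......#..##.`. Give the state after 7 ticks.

######....##.

tick 1: #.....#######
tick 2: ##...##......
tick 3: .##.####....#
tick 4: #####..##..##
tick 5: ....########.
tick 6: #..##......##
tick 7: ######....##.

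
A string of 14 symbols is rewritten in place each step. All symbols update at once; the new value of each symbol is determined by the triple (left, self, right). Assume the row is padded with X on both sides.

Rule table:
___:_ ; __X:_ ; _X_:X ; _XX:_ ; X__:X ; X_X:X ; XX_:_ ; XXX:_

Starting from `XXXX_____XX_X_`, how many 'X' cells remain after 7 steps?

step 1: ____X______XXX
step 2: X___XX________
step 3: _X____X_______
step 4: XXX___XX______
step 5: ___X____X_____
step 6: X__XX___XX____
step 7: _X___X____X___
count of X: 3

3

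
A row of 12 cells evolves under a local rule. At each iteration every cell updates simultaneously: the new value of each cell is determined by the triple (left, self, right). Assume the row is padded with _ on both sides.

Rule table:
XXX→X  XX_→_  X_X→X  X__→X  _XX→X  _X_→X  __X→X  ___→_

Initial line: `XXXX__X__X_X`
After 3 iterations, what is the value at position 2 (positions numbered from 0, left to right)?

iteration 1: XXX_XXXXXXXX
iteration 2: XX_XXXXXXXX_
iteration 3: X_XXXXXXXX_X
position 2 holds X

X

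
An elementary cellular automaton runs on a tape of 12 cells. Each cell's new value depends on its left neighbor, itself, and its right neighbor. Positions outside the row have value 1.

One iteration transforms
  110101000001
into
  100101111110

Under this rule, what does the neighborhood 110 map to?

0

At position 1 the neighborhood is 110; the next row has 0 there.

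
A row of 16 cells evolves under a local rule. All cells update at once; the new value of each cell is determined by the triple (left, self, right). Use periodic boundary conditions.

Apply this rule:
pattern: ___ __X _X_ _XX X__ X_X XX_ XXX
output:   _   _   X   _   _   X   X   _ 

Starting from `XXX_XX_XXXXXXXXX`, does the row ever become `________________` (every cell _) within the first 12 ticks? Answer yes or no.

no

tick 1: __XX_XX_________
tick 2: ___XX_X_________
tick 3: ____XXX_________
tick 4: ______X_________
tick 5: ______X_________  (fixed point — unchanged through tick 12)
tick 12 is ______X_________, still not uniform _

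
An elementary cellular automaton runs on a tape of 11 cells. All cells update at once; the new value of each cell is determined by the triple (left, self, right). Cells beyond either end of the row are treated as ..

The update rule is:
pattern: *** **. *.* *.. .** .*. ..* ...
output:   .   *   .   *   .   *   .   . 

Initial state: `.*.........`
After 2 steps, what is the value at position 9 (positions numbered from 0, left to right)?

.**........
..**.......
position 9 holds .

.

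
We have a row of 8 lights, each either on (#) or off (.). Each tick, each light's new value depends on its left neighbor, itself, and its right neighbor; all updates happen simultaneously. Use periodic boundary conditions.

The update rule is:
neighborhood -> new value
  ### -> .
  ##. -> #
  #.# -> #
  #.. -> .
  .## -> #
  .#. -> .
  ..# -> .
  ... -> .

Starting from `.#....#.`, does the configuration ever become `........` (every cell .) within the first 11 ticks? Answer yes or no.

yes

........
all cells are . at tick 1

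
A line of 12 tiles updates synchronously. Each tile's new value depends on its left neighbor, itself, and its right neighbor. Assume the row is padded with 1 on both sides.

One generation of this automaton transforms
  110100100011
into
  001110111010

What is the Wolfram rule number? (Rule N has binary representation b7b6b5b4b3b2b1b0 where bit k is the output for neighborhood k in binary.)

position 0: 111 → 0  (bit 7 = 0)
position 1: 110 → 0  (bit 6 = 0)
position 2: 101 → 1  (bit 5 = 1)
position 4: 100 → 1  (bit 4 = 1)
position 10: 011 → 1  (bit 3 = 1)
position 3: 010 → 1  (bit 2 = 1)
position 5: 001 → 0  (bit 1 = 0)
position 8: 000 → 1  (bit 0 = 1)
bits b7..b0 = 00111101 = 61

61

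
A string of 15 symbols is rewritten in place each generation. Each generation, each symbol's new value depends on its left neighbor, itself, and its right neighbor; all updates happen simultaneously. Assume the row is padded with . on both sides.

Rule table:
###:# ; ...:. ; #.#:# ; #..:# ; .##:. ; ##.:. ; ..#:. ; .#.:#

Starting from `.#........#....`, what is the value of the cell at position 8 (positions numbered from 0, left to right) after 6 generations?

.##.......##...
...#........#..
...##.......##.
.....#........#
.....##.......#
.......#......#
position 8 holds .

.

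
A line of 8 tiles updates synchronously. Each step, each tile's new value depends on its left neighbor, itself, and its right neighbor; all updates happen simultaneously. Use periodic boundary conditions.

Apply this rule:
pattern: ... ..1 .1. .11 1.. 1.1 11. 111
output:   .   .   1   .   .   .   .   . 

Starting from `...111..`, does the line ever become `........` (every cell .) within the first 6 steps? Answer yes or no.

yes

........
all cells are . at step 1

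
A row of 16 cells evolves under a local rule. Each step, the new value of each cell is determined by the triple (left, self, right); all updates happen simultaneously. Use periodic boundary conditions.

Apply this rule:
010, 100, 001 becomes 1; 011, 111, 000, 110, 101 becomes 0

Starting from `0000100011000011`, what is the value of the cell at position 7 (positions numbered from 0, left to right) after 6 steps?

1001110100100100
1110000111111111
0001001000000000
0011111100000000
0100000010000000
1110000111000000
position 7 holds 1

1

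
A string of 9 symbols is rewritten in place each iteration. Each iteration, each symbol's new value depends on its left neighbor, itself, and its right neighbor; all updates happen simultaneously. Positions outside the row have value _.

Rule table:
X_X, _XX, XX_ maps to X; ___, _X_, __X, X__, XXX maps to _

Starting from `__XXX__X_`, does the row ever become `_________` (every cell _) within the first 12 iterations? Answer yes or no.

yes

__X_X____
___X_____
_________
all cells are _ at iteration 3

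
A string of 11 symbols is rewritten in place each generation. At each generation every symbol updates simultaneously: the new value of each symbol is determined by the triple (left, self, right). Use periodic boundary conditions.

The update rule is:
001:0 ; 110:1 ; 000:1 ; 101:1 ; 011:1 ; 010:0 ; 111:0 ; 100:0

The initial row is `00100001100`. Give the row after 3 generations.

11011000000

10001101101
10101111111
11011000000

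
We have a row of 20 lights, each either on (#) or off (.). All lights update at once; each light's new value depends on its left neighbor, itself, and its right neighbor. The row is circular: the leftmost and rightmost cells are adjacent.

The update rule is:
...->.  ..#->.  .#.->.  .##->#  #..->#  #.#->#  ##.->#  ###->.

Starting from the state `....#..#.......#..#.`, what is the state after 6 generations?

.....#..#.......#..#
#.....#..#.......#..
.#.....#..#.......#.
..#.....#..#.......#
#..#.....#..#.......
.#..#.....#..#......

.#..#.....#..#......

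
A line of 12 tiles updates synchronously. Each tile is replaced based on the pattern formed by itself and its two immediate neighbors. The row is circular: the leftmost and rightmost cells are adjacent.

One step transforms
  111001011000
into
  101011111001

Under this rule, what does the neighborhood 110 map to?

1

At position 2 the neighborhood is 110; the next row has 1 there.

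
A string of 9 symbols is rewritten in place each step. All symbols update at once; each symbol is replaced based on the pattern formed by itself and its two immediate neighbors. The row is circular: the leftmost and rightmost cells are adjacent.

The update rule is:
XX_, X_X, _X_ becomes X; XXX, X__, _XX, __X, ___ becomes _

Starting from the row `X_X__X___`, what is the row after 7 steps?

XXX__X___
__X__X___
__X__X___  (fixed point — unchanged through step 7)

__X__X___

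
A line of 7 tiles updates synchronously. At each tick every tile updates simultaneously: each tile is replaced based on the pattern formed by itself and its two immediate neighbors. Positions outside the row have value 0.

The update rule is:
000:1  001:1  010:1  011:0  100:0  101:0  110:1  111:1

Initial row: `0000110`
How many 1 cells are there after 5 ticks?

tick 1: 1111010
tick 2: 0111010
tick 3: 1011010
tick 4: 1001010
tick 5: 1011010
count of 1: 4

4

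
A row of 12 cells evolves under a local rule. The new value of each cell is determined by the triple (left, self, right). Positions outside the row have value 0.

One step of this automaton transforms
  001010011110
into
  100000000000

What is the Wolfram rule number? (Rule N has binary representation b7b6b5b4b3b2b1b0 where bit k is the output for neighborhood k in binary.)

1

position 8: 111 → 0  (bit 7 = 0)
position 10: 110 → 0  (bit 6 = 0)
position 3: 101 → 0  (bit 5 = 0)
position 5: 100 → 0  (bit 4 = 0)
position 7: 011 → 0  (bit 3 = 0)
position 2: 010 → 0  (bit 2 = 0)
position 1: 001 → 0  (bit 1 = 0)
position 0: 000 → 1  (bit 0 = 1)
bits b7..b0 = 00000001 = 1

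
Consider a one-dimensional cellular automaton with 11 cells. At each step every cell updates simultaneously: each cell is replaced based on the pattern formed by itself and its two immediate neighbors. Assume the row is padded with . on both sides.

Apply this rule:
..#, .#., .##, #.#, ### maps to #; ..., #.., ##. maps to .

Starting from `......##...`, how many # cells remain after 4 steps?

.....##....
....##.....
...##......
..##.......
count of #: 2

2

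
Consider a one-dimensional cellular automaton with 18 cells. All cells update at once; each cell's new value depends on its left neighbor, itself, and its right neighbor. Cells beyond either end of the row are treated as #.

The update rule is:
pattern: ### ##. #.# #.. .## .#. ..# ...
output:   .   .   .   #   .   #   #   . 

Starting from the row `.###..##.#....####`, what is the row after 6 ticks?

.#.......#........

....##...##..#....
#..#..#.#..####..#
.######.###....##.
...........#..#...
#.........######.#
.#.......#........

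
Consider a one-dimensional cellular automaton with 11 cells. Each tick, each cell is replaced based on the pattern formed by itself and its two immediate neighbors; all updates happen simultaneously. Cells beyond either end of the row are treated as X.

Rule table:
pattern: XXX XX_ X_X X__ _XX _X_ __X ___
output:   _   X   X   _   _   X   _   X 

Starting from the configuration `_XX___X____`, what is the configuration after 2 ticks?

XXXXXXXX_XX

X_X_X_X_XX_
XXXXXXXX_XX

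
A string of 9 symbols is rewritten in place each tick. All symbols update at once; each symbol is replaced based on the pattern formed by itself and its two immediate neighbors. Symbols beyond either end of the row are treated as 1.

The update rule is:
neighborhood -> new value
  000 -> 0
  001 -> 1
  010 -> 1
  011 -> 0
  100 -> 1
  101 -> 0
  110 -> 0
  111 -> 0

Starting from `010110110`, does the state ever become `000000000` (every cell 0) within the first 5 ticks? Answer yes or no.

010000000
011000001
000100010
101110110
000000000
all cells are 0 at tick 5

yes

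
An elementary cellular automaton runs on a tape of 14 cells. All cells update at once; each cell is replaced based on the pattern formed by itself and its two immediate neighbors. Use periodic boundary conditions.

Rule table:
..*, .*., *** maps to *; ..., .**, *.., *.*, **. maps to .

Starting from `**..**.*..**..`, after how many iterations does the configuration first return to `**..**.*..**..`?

iteration 1: ...*...*.*...*
iteration 2: ..**..**.*..**
iteration 3: .*...*...*.*..
iteration 4: **..**..**.*..
iteration 5: ...*...*...*.*
iteration 6: ..**..**..**.*
iteration 7: .*...*...*...*
iteration 8: .*..**..**..**
iteration 9: .*.*...*...*..
iteration 10: **.*..**..**..
iteration 11: ...*.*...*...*
iteration 12: ..**.*..**..**
iteration 13: .*...*.*...*..
iteration 14: **..**.*..**..

14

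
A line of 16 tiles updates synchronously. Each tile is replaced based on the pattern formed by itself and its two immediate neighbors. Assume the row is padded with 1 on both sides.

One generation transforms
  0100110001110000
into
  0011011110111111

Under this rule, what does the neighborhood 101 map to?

0

At position 0 the neighborhood is 101; the next row has 0 there.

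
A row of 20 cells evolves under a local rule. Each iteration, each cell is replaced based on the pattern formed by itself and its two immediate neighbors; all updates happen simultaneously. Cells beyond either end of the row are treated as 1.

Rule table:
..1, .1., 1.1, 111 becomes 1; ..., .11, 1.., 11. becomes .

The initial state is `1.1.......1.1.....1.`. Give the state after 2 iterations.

.11......1111....111
1.......1.11....1.11

1.......1.11....1.11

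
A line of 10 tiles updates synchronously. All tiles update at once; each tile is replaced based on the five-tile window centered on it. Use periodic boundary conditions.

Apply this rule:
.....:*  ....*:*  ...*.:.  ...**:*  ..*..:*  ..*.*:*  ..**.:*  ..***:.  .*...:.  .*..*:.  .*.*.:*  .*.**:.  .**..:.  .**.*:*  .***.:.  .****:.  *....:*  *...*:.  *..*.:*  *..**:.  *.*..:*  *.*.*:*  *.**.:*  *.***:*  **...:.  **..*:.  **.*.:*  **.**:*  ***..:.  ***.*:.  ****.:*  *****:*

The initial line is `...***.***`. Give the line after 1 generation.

..*...**..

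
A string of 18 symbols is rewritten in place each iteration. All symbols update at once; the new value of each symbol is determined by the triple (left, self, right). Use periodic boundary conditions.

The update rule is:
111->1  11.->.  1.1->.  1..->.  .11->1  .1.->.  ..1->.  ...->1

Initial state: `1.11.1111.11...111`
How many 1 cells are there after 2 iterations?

..1..111..1..1.111
.....11........11.
count of 1: 4

4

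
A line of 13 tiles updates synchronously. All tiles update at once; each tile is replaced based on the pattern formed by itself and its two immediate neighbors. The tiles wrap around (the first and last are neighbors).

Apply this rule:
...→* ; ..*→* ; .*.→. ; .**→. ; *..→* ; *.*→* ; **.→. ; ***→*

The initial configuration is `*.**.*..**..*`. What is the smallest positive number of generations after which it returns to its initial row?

generation 1: .*..*.**..**.
generation 2: *.**.*..**..*

2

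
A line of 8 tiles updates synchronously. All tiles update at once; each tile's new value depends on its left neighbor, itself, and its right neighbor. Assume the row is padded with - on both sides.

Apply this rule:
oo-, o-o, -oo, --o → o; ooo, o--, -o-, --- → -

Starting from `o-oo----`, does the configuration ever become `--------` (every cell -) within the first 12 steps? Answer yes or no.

yes

step 1: -ooo----
step 2: oo-o----
step 3: ooo-----
step 4: o-o-----
step 5: -o------
step 6: o-------
step 7: --------
all cells are - at step 7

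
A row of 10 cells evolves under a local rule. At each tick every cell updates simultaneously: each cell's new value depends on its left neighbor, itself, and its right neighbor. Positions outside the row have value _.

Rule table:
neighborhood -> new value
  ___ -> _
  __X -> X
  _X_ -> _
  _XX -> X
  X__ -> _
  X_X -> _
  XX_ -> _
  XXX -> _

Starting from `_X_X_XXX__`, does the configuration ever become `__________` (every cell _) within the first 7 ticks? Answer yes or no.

tick 1: X____X____
tick 2: ____X_____
tick 3: ___X______
tick 4: __X_______
tick 5: _X________
tick 6: X_________
tick 7: __________
all cells are _ at tick 7

yes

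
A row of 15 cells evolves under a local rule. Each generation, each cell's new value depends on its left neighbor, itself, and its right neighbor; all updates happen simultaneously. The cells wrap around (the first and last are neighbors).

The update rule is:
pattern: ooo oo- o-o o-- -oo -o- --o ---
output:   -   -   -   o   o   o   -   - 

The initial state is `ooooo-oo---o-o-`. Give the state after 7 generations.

o-----o-o--o-o-
oo----o-oo-o-o-
o-o---o-o--o-o-
o-oo--o-oo-o-o-
o-o-o-o-o--o-o-
o-o-o-o-oo-o-o-
o-o-o-o-o--o-o-

o-o-o-o-o--o-o-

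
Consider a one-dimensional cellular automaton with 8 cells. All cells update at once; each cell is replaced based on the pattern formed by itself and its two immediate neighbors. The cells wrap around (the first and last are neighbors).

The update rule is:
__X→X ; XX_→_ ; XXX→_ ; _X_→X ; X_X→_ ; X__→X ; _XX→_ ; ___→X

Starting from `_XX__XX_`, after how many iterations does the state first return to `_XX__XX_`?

X__XX__X
_XX__XX_

2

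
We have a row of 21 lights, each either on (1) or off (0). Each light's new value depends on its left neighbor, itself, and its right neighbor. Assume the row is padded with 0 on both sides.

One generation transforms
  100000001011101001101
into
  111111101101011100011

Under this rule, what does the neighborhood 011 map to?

At position 10 the neighborhood is 011; the next row has 0 there.

0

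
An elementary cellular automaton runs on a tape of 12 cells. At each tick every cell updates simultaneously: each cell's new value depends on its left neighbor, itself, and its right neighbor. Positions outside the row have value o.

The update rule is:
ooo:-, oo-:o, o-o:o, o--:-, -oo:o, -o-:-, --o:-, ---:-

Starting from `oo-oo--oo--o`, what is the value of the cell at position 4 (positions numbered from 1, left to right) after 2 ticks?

-oooo--oo--o
oo--o--oo--o
position 4 holds -

-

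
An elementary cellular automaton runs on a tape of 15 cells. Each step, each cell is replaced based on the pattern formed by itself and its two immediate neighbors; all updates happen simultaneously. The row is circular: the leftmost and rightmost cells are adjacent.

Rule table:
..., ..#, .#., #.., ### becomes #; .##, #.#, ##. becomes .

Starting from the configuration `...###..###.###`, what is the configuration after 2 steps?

.#..#....#####.

step 1: ###.#.##.#...#.
step 2: .#..#....#####.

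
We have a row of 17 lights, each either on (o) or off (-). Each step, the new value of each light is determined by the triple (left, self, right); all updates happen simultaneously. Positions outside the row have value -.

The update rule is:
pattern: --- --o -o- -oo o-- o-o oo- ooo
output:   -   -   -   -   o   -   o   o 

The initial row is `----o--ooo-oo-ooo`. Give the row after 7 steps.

-----o--oo--o--oo
------o--oo--o--o
-------o--oo--o--
--------o--oo--o-
---------o--oo--o
----------o--oo--
-----------o--oo-

-----------o--oo-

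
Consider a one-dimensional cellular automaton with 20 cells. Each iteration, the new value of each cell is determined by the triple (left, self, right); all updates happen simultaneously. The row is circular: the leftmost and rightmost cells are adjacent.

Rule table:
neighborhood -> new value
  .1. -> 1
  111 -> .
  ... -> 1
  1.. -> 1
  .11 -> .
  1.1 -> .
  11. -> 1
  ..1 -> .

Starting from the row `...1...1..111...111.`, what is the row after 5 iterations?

11.111.11...111...11
.1...1..111...111...
.111.11...111...1111
...1..111...111....1
11.11...111...1111.1

11.11...111...1111.1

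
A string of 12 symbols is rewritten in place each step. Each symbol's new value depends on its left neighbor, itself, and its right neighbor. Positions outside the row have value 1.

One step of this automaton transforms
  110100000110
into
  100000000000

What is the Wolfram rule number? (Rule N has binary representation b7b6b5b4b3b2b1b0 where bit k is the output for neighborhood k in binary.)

128

position 0: 111 → 1  (bit 7 = 1)
position 1: 110 → 0  (bit 6 = 0)
position 2: 101 → 0  (bit 5 = 0)
position 4: 100 → 0  (bit 4 = 0)
position 9: 011 → 0  (bit 3 = 0)
position 3: 010 → 0  (bit 2 = 0)
position 8: 001 → 0  (bit 1 = 0)
position 5: 000 → 0  (bit 0 = 0)
bits b7..b0 = 10000000 = 128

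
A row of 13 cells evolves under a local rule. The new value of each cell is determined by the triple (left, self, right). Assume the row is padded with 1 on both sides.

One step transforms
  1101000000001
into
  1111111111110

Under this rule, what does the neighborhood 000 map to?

At position 5 the neighborhood is 000; the next row has 1 there.

1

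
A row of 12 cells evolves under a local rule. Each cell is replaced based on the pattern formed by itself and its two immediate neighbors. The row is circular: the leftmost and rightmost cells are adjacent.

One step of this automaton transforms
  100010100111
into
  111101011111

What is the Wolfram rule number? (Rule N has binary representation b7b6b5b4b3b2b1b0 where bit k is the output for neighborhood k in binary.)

251

position 10: 111 → 1  (bit 7 = 1)
position 0: 110 → 1  (bit 6 = 1)
position 5: 101 → 1  (bit 5 = 1)
position 1: 100 → 1  (bit 4 = 1)
position 9: 011 → 1  (bit 3 = 1)
position 4: 010 → 0  (bit 2 = 0)
position 3: 001 → 1  (bit 1 = 1)
position 2: 000 → 1  (bit 0 = 1)
bits b7..b0 = 11111011 = 251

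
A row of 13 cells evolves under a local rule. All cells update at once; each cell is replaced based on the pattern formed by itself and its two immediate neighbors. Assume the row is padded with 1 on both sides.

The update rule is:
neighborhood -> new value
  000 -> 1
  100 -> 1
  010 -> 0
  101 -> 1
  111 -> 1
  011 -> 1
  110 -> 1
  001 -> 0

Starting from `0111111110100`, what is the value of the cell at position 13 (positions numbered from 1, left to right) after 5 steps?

1

1111111111010
1111111111101
1111111111111
1111111111111  (fixed point — unchanged through step 5)
position 13 holds 1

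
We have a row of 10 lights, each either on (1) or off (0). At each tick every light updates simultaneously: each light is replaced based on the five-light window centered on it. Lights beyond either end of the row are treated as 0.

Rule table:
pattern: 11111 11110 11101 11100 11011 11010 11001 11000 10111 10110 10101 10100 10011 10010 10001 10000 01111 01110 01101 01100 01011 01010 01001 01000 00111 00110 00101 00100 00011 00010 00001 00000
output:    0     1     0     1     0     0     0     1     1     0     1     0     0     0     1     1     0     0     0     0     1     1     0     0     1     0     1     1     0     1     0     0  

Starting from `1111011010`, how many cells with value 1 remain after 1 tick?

2

1010000000
count of 1: 2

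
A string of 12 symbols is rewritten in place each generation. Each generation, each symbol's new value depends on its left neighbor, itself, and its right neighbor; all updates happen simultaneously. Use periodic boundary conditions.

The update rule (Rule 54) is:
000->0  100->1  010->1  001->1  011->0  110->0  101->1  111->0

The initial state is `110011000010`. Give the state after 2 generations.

001100100111
110011111000

110011111000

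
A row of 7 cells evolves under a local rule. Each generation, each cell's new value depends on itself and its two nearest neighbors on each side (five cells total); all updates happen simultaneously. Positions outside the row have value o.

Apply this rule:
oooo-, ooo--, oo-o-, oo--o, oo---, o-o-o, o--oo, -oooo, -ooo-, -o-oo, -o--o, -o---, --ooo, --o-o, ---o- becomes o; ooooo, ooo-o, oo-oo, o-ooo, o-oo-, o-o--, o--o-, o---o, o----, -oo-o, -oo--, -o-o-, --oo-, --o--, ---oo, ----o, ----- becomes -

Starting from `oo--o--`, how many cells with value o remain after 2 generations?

ooo--oo
-oooooo
count of o: 6

6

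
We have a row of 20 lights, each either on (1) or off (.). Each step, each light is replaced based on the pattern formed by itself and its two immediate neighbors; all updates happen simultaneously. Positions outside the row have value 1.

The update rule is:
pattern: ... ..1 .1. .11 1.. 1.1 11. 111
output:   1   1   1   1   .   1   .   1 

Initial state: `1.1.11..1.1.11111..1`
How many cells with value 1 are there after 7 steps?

17

step 1: .1111..111111111..11
step 2: 1111..111111111..111
step 3: 111..111111111..1111
step 4: 11..111111111..11111
step 5: 1..111111111..111111
step 6: ..111111111..1111111
step 7: .111111111..11111111
count of 1: 17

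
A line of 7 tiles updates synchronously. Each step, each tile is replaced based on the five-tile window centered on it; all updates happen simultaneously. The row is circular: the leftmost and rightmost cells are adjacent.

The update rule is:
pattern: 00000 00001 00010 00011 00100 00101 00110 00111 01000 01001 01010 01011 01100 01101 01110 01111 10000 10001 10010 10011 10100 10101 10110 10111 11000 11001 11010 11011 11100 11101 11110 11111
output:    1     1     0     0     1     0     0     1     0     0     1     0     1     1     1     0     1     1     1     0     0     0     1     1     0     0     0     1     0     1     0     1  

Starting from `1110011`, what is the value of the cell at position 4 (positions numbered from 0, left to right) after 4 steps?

step 1: 1000010
step 2: 0011001
step 3: 0001011
step 4: 0100011
position 4 holds 0

0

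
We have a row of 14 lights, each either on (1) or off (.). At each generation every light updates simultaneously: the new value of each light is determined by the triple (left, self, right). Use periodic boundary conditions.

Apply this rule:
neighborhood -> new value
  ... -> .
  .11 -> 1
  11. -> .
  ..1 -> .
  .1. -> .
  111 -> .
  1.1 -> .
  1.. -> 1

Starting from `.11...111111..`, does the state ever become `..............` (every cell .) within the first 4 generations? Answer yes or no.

no

generation 1: .1.1..1.....1.
generation 2: ....1..1.....1
generation 3: 1....1..1.....
generation 4: .1....1..1....
generation 4 is .1....1..1...., still not uniform .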